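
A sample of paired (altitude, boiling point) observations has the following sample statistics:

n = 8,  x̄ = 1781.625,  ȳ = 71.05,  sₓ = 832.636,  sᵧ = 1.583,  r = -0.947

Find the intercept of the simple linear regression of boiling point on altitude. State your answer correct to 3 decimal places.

74.258

b = r · sᵧ/sₓ = -0.947 · 1.583/832.636 = -0.001800
a = ȳ − b·x̄ = 71.05 − (-0.001800)·1781.625 = 74.257687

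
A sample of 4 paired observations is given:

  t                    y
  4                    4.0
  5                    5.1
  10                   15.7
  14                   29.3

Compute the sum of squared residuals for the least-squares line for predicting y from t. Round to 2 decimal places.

8.10

n = 4, Σx = 33, Σy = 54.1, Σxy = 608.7, Σx² = 337, Σy² = 1146.99
Sxx = Σx² − (Σx)²/n = 337 − 272.25 = 64.75
Sxy = Σxy − (Σx)(Σy)/n = 608.7 − 446.325 = 162.375
Syy = Σy² − (Σy)²/n = 1146.99 − 731.7025 = 415.2875
b = Sxy/Sxx = 162.375/64.75 = 2.507722
SSE = Syy − b·Sxy = 415.2875 − 2.507722·162.375 = 8.096139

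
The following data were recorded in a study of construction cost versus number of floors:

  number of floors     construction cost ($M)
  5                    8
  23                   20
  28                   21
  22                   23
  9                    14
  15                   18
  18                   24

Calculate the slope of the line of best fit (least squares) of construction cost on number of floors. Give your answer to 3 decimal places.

n = 7, Σx = 120, Σy = 128, Σxy = 2422, Σx² = 2452
Sxx = Σx² − (Σx)²/n = 2452 − 2057.142857 = 394.857143
Sxy = Σxy − (Σx)(Σy)/n = 2422 − 2194.285714 = 227.714286
b = Sxy/Sxx = 227.714286/394.857143 = 0.576700

0.577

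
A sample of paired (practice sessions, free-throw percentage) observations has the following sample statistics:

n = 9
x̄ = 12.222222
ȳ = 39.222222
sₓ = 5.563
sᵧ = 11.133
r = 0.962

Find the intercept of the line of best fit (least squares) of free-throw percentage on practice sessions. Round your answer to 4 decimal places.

15.6919

b = r · sᵧ/sₓ = 0.962 · 11.133/5.563 = 1.925210
a = ȳ − b·x̄ = 39.222222 − 1.925210·12.222222 = 15.691872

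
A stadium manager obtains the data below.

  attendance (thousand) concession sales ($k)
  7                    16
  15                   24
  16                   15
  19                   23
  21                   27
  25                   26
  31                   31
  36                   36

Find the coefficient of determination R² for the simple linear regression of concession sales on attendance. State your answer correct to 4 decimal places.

0.8259

n = 8, Σx = 170, Σy = 198, Σxy = 4623, Σx² = 4214, Σy² = 5248
Sxx = Σx² − (Σx)²/n = 4214 − 3612.5 = 601.5
Sxy = Σxy − (Σx)(Σy)/n = 4623 − 4207.5 = 415.5
Syy = Σy² − (Σy)²/n = 5248 − 4900.5 = 347.5
R² = Sxy²/(Sxx·Syy) = (415.5)²/(601.5·347.5) = 0.825946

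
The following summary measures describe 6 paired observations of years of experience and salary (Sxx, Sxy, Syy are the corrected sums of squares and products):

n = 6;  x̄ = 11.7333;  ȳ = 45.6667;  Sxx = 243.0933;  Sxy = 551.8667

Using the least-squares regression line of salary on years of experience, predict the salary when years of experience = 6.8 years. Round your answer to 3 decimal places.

34.467

b = Sxy/Sxx = 551.8667/243.0933 = 2.270185
a = ȳ − b·x̄ = 45.6667 − 2.270185·11.7333 = 19.029941
ŷ(6.8) = a + b·6.8 = 19.029941 + 2.270185·6.8 = 34.467198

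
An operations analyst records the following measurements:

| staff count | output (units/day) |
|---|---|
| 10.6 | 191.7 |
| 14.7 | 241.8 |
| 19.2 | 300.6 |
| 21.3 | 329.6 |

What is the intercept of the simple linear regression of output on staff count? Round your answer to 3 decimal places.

54.047

n = 4, Σx = 65.8, Σy = 1063.7, Σxy = 18378.48, Σx² = 1150.78
Sxx = Σx² − (Σx)²/n = 1150.78 − 1082.41 = 68.37
Sxy = Σxy − (Σx)(Σy)/n = 18378.48 − 17497.865 = 880.615
b = Sxy/Sxx = 880.615/68.37 = 12.880137
a = ȳ − b·x̄ = 265.925 − 12.880137·16.45 = 54.046738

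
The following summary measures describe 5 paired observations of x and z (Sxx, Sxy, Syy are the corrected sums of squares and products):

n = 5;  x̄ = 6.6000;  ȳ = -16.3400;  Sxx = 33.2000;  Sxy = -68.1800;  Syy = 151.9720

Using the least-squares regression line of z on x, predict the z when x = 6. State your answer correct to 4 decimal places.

b = Sxy/Sxx = -68.18/33.2 = -2.053614
a = ȳ − b·x̄ = -16.34 − (-2.053614)·6.6 = -2.786145
ŷ(6) = a + b·6 = -2.786145 + (-2.053614)·6 = -15.107831

-15.1078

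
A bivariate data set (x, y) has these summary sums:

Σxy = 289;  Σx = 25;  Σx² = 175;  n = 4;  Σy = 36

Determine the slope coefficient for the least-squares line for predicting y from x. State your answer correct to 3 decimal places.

3.413

Sxx = Σx² − (Σx)²/n = 175 − 156.25 = 18.75
Sxy = Σxy − (Σx)(Σy)/n = 289 − 225 = 64
b = Sxy/Sxx = 64/18.75 = 3.413333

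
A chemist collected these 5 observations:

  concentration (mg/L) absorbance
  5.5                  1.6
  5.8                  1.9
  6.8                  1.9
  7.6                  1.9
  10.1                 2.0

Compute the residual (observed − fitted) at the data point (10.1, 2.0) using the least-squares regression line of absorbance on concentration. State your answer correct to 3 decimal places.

n = 5, Σx = 35.8, Σy = 9.3, Σxy = 67.38, Σx² = 269.9
Sxx = Σx² − (Σx)²/n = 269.9 − 256.328 = 13.572
Sxy = Σxy − (Σx)(Σy)/n = 67.38 − 66.588 = 0.792
b = Sxy/Sxx = 0.792/13.572 = 0.058355
a = ȳ − b·x̄ = 1.86 − 0.058355·7.16 = 1.442175
ŷ(10.1) = 1.442175 + 0.058355·10.1 = 2.031565
residual = y − ŷ = 2.0 − 2.031565 = -0.031565

-0.032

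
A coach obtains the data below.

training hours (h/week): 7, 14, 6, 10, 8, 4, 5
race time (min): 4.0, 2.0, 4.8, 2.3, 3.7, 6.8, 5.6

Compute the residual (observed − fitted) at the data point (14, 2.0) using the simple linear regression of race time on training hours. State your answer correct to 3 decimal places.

0.785

n = 7, Σx = 54, Σy = 29.2, Σxy = 192.6, Σx² = 486
Sxx = Σx² − (Σx)²/n = 486 − 416.571429 = 69.428571
Sxy = Σxy − (Σx)(Σy)/n = 192.6 − 225.257143 = -32.657143
b = Sxy/Sxx = -32.657143/69.428571 = -0.470370
a = ȳ − b·x̄ = 4.171429 − (-0.470370)·7.714286 = 7.8
ŷ(14) = 7.8 + (-0.470370)·14 = 1.214815
residual = y − ŷ = 2.0 − 1.214815 = 0.785185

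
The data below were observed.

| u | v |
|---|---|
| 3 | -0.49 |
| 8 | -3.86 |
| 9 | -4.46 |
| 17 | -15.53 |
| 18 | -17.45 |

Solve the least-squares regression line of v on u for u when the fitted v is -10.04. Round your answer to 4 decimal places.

12.4273

n = 5, Σx = 55, Σy = -41.79, Σxy = -650.6, Σx² = 767
Sxx = Σx² − (Σx)²/n = 767 − 605 = 162
Sxy = Σxy − (Σx)(Σy)/n = -650.6 − (-459.69) = -190.91
b = Sxy/Sxx = -190.91/162 = -1.178457
a = ȳ − b·x̄ = -8.358 − (-1.178457)·11 = 4.605025
Set a + b·x = -10.04: x = (-10.04 − 4.605025) / (-1.178457) = 12.427290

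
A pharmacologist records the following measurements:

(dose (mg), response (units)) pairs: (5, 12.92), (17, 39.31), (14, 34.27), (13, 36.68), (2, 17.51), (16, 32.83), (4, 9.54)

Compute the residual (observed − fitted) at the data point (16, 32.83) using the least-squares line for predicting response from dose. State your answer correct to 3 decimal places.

-4.075

n = 7, Σx = 71, Σy = 183.06, Σxy = 2287.95, Σx² = 955
Sxx = Σx² − (Σx)²/n = 955 − 720.142857 = 234.857143
Sxy = Σxy − (Σx)(Σy)/n = 2287.95 − 1856.751429 = 431.198571
b = Sxy/Sxx = 431.198571/234.857143 = 1.836004
a = ȳ − b·x̄ = 26.151429 − 1.836004·10.142857 = 7.529106
ŷ(16) = 7.529106 + 1.836004·16 = 36.905164
residual = y − ŷ = 32.83 − 36.905164 = -4.075164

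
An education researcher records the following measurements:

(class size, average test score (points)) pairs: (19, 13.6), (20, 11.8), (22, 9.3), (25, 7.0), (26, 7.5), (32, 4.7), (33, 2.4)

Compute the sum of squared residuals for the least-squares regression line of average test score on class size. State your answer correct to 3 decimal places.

5.814

n = 7, Σx = 177, Σy = 56.3, Σxy = 1298.6, Σx² = 4659, Σy² = 543.79
Sxx = Σx² − (Σx)²/n = 4659 − 4475.571429 = 183.428571
Sxy = Σxy − (Σx)(Σy)/n = 1298.6 − 1423.585714 = -124.985714
Syy = Σy² − (Σy)²/n = 543.79 − 452.812857 = 90.977143
b = Sxy/Sxx = -124.985714/183.428571 = -0.681386
SSE = Syy − b·Sxy = 90.977143 − (-0.681386)·(-124.985714) = 5.813590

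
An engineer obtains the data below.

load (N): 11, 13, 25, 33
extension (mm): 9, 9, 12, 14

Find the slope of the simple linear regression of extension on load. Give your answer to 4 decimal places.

n = 4, Σx = 82, Σy = 44, Σxy = 978, Σx² = 2004
Sxx = Σx² − (Σx)²/n = 2004 − 1681 = 323
Sxy = Σxy − (Σx)(Σy)/n = 978 − 902 = 76
b = Sxy/Sxx = 76/323 = 0.235294

0.2353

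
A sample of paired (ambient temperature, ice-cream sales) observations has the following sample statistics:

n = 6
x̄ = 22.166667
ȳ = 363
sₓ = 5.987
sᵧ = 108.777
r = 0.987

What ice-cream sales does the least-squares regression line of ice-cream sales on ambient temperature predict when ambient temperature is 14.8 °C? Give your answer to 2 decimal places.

b = r · sᵧ/sₓ = 0.987 · 108.777/5.987 = 17.932671
a = ȳ − b·x̄ = 363 − 17.932671·22.166667 = -34.507538
ŷ(14.8) = a + b·14.8 = -34.507538 + 17.932671·14.8 = 230.895987

230.90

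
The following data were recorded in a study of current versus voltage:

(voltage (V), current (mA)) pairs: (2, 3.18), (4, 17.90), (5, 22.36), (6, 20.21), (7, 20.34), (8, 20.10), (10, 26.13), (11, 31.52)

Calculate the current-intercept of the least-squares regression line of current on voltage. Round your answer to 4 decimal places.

n = 8, Σx = 53, Σy = 161.74, Σxy = 1222.22, Σx² = 415
Sxx = Σx² − (Σx)²/n = 415 − 351.125 = 63.875
Sxy = Σxy − (Σx)(Σy)/n = 1222.22 − 1071.5275 = 150.6925
b = Sxy/Sxx = 150.6925/63.875 = 2.359178
a = ȳ − b·x̄ = 20.2175 − 2.359178·6.625 = 4.587945

4.5879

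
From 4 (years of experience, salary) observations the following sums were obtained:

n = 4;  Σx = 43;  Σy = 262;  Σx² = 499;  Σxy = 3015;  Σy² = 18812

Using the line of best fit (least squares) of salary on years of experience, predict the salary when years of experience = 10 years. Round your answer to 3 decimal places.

61.449

Sxx = Σx² − (Σx)²/n = 499 − 462.25 = 36.75
Sxy = Σxy − (Σx)(Σy)/n = 3015 − 2816.5 = 198.5
b = Sxy/Sxx = 198.5/36.75 = 5.401361
a = ȳ − b·x̄ = 65.5 − 5.401361·10.75 = 7.435374
ŷ(10) = a + b·10 = 7.435374 + 5.401361·10 = 61.448980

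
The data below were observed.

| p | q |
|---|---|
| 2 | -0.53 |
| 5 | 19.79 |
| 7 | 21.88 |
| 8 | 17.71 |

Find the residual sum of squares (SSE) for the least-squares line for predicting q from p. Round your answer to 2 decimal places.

n = 4, Σx = 22, Σy = 58.85, Σxy = 392.73, Σx² = 142, Σy² = 1184.3035
Sxx = Σx² − (Σx)²/n = 142 − 121 = 21
Sxy = Σxy − (Σx)(Σy)/n = 392.73 − 323.675 = 69.055
Syy = Σy² − (Σy)²/n = 1184.3035 − 865.830625 = 318.472875
b = Sxy/Sxx = 69.055/21 = 3.288333
SSE = Syy − b·Sxy = 318.472875 − 3.288333·69.055 = 91.397017

91.40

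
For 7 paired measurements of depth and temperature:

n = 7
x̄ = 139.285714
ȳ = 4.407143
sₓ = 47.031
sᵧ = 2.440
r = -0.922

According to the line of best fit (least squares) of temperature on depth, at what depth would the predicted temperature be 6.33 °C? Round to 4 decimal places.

99.0872

b = r · sᵧ/sₓ = -0.922 · 2.44/47.031 = -0.047834
a = ȳ − b·x̄ = 4.407143 − (-0.047834)·139.285714 = 11.069733
Set a + b·x = 6.33: x = (6.33 − 11.069733) / (-0.047834) = 99.087158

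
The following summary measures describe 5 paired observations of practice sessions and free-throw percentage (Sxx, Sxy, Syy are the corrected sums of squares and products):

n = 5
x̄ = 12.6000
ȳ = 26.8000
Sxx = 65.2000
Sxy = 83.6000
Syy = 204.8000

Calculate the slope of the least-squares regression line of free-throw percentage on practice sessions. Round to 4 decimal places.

1.2822

b = Sxy/Sxx = 83.6/65.2 = 1.282209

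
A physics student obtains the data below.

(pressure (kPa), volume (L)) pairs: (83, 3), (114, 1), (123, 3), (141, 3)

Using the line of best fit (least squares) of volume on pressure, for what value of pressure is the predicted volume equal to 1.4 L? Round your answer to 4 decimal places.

n = 4, Σx = 461, Σy = 10, Σxy = 1155, Σx² = 54895
Sxx = Σx² − (Σx)²/n = 54895 − 53130.25 = 1764.75
Sxy = Σxy − (Σx)(Σy)/n = 1155 − 1152.5 = 2.5
b = Sxy/Sxx = 2.5/1764.75 = 0.001417
a = ȳ − b·x̄ = 2.5 − 0.001417·115.25 = 2.336733
Set a + b·x = 1.4: x = (1.4 − 2.336733) / 0.001417 = -661.24

-661.2400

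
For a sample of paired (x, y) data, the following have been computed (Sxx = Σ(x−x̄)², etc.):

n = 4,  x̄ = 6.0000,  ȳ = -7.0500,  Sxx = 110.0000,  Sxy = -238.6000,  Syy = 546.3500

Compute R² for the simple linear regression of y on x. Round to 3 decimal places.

R² = Sxy²/(Sxx·Syy) = (-238.6)²/(110·546.35) = 0.947278

0.947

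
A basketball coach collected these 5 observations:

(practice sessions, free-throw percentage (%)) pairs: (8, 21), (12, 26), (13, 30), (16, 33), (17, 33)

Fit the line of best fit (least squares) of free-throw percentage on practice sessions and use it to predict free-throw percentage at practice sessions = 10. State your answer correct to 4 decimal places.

n = 5, Σx = 66, Σy = 143, Σxy = 1959, Σx² = 922
Sxx = Σx² − (Σx)²/n = 922 − 871.2 = 50.8
Sxy = Σxy − (Σx)(Σy)/n = 1959 − 1887.6 = 71.4
b = Sxy/Sxx = 71.4/50.8 = 1.405512
a = ȳ − b·x̄ = 28.6 − 1.405512·13.2 = 10.047244
ŷ(10) = a + b·10 = 10.047244 + 1.405512·10 = 24.102362

24.1024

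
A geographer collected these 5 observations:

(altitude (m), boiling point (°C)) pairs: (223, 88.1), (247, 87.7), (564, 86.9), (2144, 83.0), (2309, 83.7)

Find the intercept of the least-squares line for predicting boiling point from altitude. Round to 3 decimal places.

88.332

n = 5, Σx = 5487, Σy = 429.4, Σxy = 461535.1, Σx² = 10357051
Sxx = Σx² − (Σx)²/n = 10357051 − 6021433.8 = 4335617.2
Sxy = Σxy − (Σx)(Σy)/n = 461535.1 − 471223.56 = -9688.46
b = Sxy/Sxx = -9688.46/4335617.2 = -0.002235
a = ȳ − b·x̄ = 85.88 − (-0.002235)·1097.4 = 88.332273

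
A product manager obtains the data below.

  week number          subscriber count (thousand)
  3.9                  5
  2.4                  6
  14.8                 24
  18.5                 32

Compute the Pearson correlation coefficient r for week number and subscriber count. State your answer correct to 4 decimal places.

0.9927

n = 4, Σx = 39.6, Σy = 67, Σxy = 981.1, Σx² = 582.26, Σy² = 1661
Sxx = Σx² − (Σx)²/n = 582.26 − 392.04 = 190.22
Sxy = Σxy − (Σx)(Σy)/n = 981.1 − 663.3 = 317.8
Syy = Σy² − (Σy)²/n = 1661 − 1122.25 = 538.75
r = Sxy/√(Sxx·Syy) = 317.8/√(102481.025) = 317.8/320.126577 = 0.992732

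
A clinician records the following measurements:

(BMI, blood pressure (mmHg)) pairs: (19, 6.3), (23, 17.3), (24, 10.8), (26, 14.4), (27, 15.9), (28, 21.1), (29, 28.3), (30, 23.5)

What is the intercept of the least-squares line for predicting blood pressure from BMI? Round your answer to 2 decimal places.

-26.08

n = 8, Σx = 206, Σy = 137.6, Σxy = 3697, Σx² = 5396
Sxx = Σx² − (Σx)²/n = 5396 − 5304.5 = 91.5
Sxy = Σxy − (Σx)(Σy)/n = 3697 − 3543.2 = 153.8
b = Sxy/Sxx = 153.8/91.5 = 1.680874
a = ȳ − b·x̄ = 17.2 − 1.680874·25.75 = -26.082514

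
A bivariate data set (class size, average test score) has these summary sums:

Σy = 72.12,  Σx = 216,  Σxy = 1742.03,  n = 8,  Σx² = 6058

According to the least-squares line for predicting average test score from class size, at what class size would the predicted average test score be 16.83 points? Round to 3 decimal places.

18.393

Sxx = Σx² − (Σx)²/n = 6058 − 5832 = 226
Sxy = Σxy − (Σx)(Σy)/n = 1742.03 − 1947.24 = -205.21
b = Sxy/Sxx = -205.21/226 = -0.908009
a = ȳ − b·x̄ = 9.015 − (-0.908009)·27 = 33.531239
Set a + b·x = 16.83: x = (16.83 − 33.531239) / (-0.908009) = 18.393256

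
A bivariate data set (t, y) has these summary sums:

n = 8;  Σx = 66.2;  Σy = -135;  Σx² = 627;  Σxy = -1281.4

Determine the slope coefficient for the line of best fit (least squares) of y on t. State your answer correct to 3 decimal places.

-2.074

Sxx = Σx² − (Σx)²/n = 627 − 547.805 = 79.195
Sxy = Σxy − (Σx)(Σy)/n = -1281.4 − (-1117.125) = -164.275
b = Sxy/Sxx = -164.275/79.195 = -2.074310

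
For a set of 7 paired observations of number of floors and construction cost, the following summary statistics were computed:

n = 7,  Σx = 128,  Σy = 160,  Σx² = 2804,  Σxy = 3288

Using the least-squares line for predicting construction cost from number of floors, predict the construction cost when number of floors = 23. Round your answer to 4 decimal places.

26.5425

Sxx = Σx² − (Σx)²/n = 2804 − 2340.571429 = 463.428571
Sxy = Σxy − (Σx)(Σy)/n = 3288 − 2925.714286 = 362.285714
b = Sxy/Sxx = 362.285714/463.428571 = 0.781751
a = ȳ − b·x̄ = 22.857143 − 0.781751·18.285714 = 8.562269
ŷ(23) = a + b·23 = 8.562269 + 0.781751·23 = 26.542540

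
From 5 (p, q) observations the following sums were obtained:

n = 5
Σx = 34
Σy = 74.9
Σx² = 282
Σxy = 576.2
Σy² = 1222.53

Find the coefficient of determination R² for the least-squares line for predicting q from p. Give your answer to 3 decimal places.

0.876

Sxx = Σx² − (Σx)²/n = 282 − 231.2 = 50.8
Sxy = Σxy − (Σx)(Σy)/n = 576.2 − 509.32 = 66.88
Syy = Σy² − (Σy)²/n = 1222.53 − 1122.002 = 100.528
R² = Sxy²/(Sxx·Syy) = (66.88)²/(50.8·100.528) = 0.875874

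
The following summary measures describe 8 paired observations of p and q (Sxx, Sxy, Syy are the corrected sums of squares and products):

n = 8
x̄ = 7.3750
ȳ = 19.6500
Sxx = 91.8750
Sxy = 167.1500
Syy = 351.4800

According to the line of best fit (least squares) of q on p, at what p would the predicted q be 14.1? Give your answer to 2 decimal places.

b = Sxy/Sxx = 167.15/91.875 = 1.819320
a = ȳ − b·x̄ = 19.65 − 1.819320·7.375 = 6.232517
Set a + b·x = 14.1: x = (14.1 − 6.232517) / 1.819320 = 4.324409

4.32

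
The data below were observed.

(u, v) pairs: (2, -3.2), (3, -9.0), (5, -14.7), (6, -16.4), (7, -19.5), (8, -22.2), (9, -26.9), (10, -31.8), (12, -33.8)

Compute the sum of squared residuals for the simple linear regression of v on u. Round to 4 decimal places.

15.3518

n = 9, Σx = 62, Σy = -177.5, Σxy = -1485.1, Σx² = 512, Σy² = 4326.67
Sxx = Σx² − (Σx)²/n = 512 − 427.111111 = 84.888889
Sxy = Σxy − (Σx)(Σy)/n = -1485.1 − (-1222.777778) = -262.322222
Syy = Σy² − (Σy)²/n = 4326.67 − 3500.694444 = 825.975556
b = Sxy/Sxx = -262.322222/84.888889 = -3.090183
SSE = Syy − b·Sxy = 825.975556 − (-3.090183)·(-262.322222) = 15.351819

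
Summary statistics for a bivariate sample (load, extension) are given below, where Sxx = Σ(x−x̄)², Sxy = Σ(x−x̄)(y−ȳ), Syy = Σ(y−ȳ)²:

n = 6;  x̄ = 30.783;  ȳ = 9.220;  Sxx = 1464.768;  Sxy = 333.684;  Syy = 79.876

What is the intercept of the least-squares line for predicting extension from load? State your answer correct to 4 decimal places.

b = Sxy/Sxx = 333.684/1464.768 = 0.227807
a = ȳ − b·x̄ = 9.22 − 0.227807·30.783 = 2.207426

2.2074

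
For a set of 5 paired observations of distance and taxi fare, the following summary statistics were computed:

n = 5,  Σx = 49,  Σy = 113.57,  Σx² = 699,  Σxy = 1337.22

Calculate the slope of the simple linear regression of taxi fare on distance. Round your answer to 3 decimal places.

1.025

Sxx = Σx² − (Σx)²/n = 699 − 480.2 = 218.8
Sxy = Σxy − (Σx)(Σy)/n = 1337.22 − 1112.986 = 224.234
b = Sxy/Sxx = 224.234/218.8 = 1.024835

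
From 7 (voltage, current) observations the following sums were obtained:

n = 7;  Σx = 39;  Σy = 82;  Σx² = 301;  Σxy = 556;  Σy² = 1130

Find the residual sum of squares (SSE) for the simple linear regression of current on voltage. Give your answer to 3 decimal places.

52.014

Sxx = Σx² − (Σx)²/n = 301 − 217.285714 = 83.714286
Sxy = Σxy − (Σx)(Σy)/n = 556 − 456.857143 = 99.142857
Syy = Σy² − (Σy)²/n = 1130 − 960.571429 = 169.428571
b = Sxy/Sxx = 99.142857/83.714286 = 1.184300
SSE = Syy − b·Sxy = 169.428571 − 1.184300·99.142857 = 52.013652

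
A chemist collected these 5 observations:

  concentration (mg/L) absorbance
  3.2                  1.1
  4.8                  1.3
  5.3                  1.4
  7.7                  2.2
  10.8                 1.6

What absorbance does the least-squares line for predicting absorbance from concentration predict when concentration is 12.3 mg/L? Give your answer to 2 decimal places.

n = 5, Σx = 31.8, Σy = 7.6, Σxy = 51.4, Σx² = 237.3
Sxx = Σx² − (Σx)²/n = 237.3 − 202.248 = 35.052
Sxy = Σxy − (Σx)(Σy)/n = 51.4 − 48.336 = 3.064
b = Sxy/Sxx = 3.064/35.052 = 0.087413
a = ȳ − b·x̄ = 1.52 − 0.087413·6.36 = 0.964053
ŷ(12.3) = a + b·12.3 = 0.964053 + 0.087413·12.3 = 2.039233

2.04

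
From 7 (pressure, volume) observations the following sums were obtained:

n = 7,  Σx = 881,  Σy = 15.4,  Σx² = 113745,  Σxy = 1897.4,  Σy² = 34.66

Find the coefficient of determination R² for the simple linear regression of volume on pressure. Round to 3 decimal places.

Sxx = Σx² − (Σx)²/n = 113745 − 110880.142857 = 2864.857143
Sxy = Σxy − (Σx)(Σy)/n = 1897.4 − 1938.2 = -40.8
Syy = Σy² − (Σy)²/n = 34.66 − 33.88 = 0.78
R² = Sxy²/(Sxx·Syy) = (-40.8)²/(2864.857143·0.78) = 0.744943

0.745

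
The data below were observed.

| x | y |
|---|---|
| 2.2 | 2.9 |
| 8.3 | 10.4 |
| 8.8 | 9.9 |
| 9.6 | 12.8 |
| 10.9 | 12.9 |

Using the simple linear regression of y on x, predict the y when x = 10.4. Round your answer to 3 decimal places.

12.690

n = 5, Σx = 39.8, Σy = 48.9, Σxy = 443.31, Σx² = 362.14
Sxx = Σx² − (Σx)²/n = 362.14 − 316.808 = 45.332
Sxy = Σxy − (Σx)(Σy)/n = 443.31 − 389.244 = 54.066
b = Sxy/Sxx = 54.066/45.332 = 1.192667
a = ȳ − b·x̄ = 9.78 − 1.192667·7.96 = 0.286367
ŷ(10.4) = a + b·10.4 = 0.286367 + 1.192667·10.4 = 12.690109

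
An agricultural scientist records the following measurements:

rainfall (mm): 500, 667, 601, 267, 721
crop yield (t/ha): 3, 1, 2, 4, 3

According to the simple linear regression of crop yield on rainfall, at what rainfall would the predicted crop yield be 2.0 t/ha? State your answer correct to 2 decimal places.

n = 5, Σx = 2756, Σy = 13, Σxy = 6600, Σx² = 1647220
Sxx = Σx² − (Σx)²/n = 1647220 − 1519107.2 = 128112.8
Sxy = Σxy − (Σx)(Σy)/n = 6600 − 7165.6 = -565.6
b = Sxy/Sxx = -565.6/128112.8 = -0.004415
a = ȳ − b·x̄ = 2.6 − (-0.004415)·551.2 = 5.033471
Set a + b·x = 2.0: x = (2.0 − 5.033471) / (-0.004415) = 687.104668

687.10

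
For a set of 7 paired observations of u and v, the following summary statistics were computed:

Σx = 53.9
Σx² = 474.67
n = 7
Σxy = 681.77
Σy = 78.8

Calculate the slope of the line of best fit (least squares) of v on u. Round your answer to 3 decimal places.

Sxx = Σx² − (Σx)²/n = 474.67 − 415.03 = 59.64
Sxy = Σxy − (Σx)(Σy)/n = 681.77 − 606.76 = 75.01
b = Sxy/Sxx = 75.01/59.64 = 1.257713

1.258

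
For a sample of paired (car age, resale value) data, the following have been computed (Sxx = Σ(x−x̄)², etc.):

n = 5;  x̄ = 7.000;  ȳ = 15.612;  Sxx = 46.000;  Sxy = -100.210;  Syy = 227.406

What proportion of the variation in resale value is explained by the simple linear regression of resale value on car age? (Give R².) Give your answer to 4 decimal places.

0.9600

R² = Sxy²/(Sxx·Syy) = (-100.21)²/(46·227.406) = 0.959980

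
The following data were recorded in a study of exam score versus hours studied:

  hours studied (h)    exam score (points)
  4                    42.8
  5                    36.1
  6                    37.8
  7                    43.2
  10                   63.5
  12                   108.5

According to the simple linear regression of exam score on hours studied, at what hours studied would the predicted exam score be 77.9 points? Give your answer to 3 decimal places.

n = 6, Σx = 44, Σy = 331.9, Σxy = 2817.9, Σx² = 370
Sxx = Σx² − (Σx)²/n = 370 − 322.666667 = 47.333333
Sxy = Σxy − (Σx)(Σy)/n = 2817.9 − 2433.933333 = 383.966667
b = Sxy/Sxx = 383.966667/47.333333 = 8.111972
a = ȳ − b·x̄ = 55.316667 − 8.111972·7.333333 = -4.171127
Set a + b·x = 77.9: x = (77.9 − (-4.171127)) / 8.111972 = 10.117284

10.117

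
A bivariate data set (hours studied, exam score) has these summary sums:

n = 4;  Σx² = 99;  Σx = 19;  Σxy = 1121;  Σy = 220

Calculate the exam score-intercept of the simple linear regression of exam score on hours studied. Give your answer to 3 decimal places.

Sxx = Σx² − (Σx)²/n = 99 − 90.25 = 8.75
Sxy = Σxy − (Σx)(Σy)/n = 1121 − 1045 = 76
b = Sxy/Sxx = 76/8.75 = 8.685714
a = ȳ − b·x̄ = 55 − 8.685714·4.75 = 13.742857

13.743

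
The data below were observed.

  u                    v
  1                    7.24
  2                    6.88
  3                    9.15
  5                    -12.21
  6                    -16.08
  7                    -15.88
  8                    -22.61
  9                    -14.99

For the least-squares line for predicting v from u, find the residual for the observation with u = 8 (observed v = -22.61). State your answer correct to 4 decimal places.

-3.7625

n = 8, Σx = 41, Σy = -58.5, Σxy = -536.03, Σx² = 269
Sxx = Σx² − (Σx)²/n = 269 − 210.125 = 58.875
Sxy = Σxy − (Σx)(Σy)/n = -536.03 − (-299.8125) = -236.2175
b = Sxy/Sxx = -236.2175/58.875 = -4.012187
a = ȳ − b·x̄ = -7.3125 − (-4.012187)·5.125 = 13.249958
ŷ(8) = 13.249958 + (-4.012187)·8 = -18.847537
residual = y − ŷ = -22.61 − (-18.847537) = -3.762463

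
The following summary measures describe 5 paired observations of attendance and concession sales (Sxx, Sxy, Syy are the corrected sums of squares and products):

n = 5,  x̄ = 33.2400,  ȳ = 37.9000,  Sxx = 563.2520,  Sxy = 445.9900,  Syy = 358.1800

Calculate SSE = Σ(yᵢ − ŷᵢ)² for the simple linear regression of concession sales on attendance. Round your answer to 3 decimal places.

5.040

b = Sxy/Sxx = 445.99/563.252 = 0.791813
SSE = Syy − b·Sxy = 358.18 − 0.791813·445.99 = 5.039523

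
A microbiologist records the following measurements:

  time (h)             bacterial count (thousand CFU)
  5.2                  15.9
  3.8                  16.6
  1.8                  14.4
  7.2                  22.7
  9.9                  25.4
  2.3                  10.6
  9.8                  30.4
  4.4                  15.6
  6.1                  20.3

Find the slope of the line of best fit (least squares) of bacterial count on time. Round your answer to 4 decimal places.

1.9795

n = 9, Σx = 50.5, Σy = 171.9, Σxy = 1101.35, Σx² = 352.47
Sxx = Σx² − (Σx)²/n = 352.47 − 283.361111 = 69.108889
Sxy = Σxy − (Σx)(Σy)/n = 1101.35 − 964.55 = 136.8
b = Sxy/Sxx = 136.8/69.108889 = 1.979485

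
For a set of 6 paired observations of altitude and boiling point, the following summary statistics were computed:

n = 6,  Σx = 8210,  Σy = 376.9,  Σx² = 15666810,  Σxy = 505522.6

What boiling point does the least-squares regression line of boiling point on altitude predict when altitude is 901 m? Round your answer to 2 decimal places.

Sxx = Σx² − (Σx)²/n = 15666810 − 11234016.666667 = 4432793.333333
Sxy = Σxy − (Σx)(Σy)/n = 505522.6 − 515724.833333 = -10202.233333
b = Sxy/Sxx = -10202.233333/4432793.333333 = -0.002302
a = ȳ − b·x̄ = 62.816667 − (-0.002302)·1368.333333 = 65.965935
ŷ(901) = a + b·901 = 65.965935 + (-0.002302)·901 = 63.892251

63.89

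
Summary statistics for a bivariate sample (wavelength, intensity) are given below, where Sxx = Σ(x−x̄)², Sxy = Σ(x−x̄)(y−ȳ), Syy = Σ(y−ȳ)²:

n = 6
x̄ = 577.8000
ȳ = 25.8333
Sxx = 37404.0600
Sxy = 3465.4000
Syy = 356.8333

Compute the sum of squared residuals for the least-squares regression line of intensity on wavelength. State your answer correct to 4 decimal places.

b = Sxy/Sxx = 3465.4/37404.06 = 0.092648
SSE = Syy − b·Sxy = 356.8333 − 0.092648·3465.4 = 35.771972

35.7720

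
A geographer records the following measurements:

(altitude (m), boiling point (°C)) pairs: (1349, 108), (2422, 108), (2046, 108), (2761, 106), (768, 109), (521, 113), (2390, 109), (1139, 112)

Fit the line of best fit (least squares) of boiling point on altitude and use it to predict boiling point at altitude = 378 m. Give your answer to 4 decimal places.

n = 8, Σx = 13396, Σy = 873, Σxy = 1451565, Σx² = 27365808
Sxx = Σx² − (Σx)²/n = 27365808 − 22431602 = 4934206
Sxy = Σxy − (Σx)(Σy)/n = 1451565 − 1461838.5 = -10273.5
b = Sxy/Sxx = -10273.5/4934206 = -0.002082
a = ȳ − b·x̄ = 109.125 − (-0.002082)·1674.5 = 112.611473
ŷ(378) = a + b·378 = 112.611473 + (-0.002082)·378 = 111.824440

111.8244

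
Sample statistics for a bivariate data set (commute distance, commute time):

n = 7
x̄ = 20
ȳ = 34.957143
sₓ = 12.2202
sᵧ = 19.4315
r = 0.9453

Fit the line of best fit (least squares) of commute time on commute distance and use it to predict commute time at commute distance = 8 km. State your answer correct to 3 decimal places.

b = r · sᵧ/sₓ = 0.9453 · 19.4315/12.2202 = 1.503134
a = ȳ − b·x̄ = 34.957143 − 1.503134·20 = 4.894465
ŷ(8) = a + b·8 = 4.894465 + 1.503134·8 = 16.919536

16.920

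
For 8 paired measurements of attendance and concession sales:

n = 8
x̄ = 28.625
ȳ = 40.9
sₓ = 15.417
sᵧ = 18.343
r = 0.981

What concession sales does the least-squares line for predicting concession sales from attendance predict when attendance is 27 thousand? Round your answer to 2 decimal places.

b = r · sᵧ/sₓ = 0.981 · 18.343/15.417 = 1.167184
a = ȳ − b·x̄ = 40.9 − 1.167184·28.625 = 7.489344
ŷ(27) = a + b·27 = 7.489344 + 1.167184·27 = 39.003325

39.00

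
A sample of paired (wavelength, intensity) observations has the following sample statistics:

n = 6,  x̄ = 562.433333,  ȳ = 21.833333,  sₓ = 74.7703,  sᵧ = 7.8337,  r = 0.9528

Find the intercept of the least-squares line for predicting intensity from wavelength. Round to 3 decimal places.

-34.312

b = r · sᵧ/sₓ = 0.9528 · 7.8337/74.7703 = 0.099825
a = ȳ − b·x̄ = 21.833333 − 0.099825·562.433333 = -34.311606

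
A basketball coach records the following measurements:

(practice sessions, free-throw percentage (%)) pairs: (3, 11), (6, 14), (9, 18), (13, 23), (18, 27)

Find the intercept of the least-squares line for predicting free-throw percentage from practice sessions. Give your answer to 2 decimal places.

n = 5, Σx = 49, Σy = 93, Σxy = 1064, Σx² = 619
Sxx = Σx² − (Σx)²/n = 619 − 480.2 = 138.8
Sxy = Σxy − (Σx)(Σy)/n = 1064 − 911.4 = 152.6
b = Sxy/Sxx = 152.6/138.8 = 1.099424
a = ȳ − b·x̄ = 18.6 − 1.099424·9.8 = 7.825648

7.83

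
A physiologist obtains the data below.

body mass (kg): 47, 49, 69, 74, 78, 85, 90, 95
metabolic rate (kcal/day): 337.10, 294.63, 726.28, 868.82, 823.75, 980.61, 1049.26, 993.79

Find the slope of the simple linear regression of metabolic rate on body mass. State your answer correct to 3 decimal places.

16.036

n = 8, Σx = 587, Σy = 6074.24, Σxy = 481134.37, Σx² = 45281
Sxx = Σx² − (Σx)²/n = 45281 − 43071.125 = 2209.875
Sxy = Σxy − (Σx)(Σy)/n = 481134.37 − 445697.36 = 35437.01
b = Sxy/Sxx = 35437.01/2209.875 = 16.035753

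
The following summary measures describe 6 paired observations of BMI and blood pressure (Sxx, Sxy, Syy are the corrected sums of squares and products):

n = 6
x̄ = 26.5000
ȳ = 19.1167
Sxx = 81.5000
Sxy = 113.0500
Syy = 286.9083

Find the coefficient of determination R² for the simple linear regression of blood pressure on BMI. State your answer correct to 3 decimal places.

R² = Sxy²/(Sxx·Syy) = (113.05)²/(81.5·286.9083) = 0.546563

0.547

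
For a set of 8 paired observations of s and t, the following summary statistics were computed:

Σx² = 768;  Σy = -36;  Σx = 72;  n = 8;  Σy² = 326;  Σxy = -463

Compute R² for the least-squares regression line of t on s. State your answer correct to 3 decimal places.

0.982

Sxx = Σx² − (Σx)²/n = 768 − 648 = 120
Sxy = Σxy − (Σx)(Σy)/n = -463 − (-324) = -139
Syy = Σy² − (Σy)²/n = 326 − 162 = 164
R² = Sxy²/(Sxx·Syy) = (-139)²/(120·164) = 0.981758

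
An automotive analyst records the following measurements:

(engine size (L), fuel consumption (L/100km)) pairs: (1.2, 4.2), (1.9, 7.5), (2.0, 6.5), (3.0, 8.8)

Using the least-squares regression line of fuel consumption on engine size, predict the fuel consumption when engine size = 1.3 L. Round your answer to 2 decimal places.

n = 4, Σx = 8.1, Σy = 27, Σxy = 58.69, Σx² = 18.05
Sxx = Σx² − (Σx)²/n = 18.05 − 16.4025 = 1.6475
Sxy = Σxy − (Σx)(Σy)/n = 58.69 − 54.675 = 4.015
b = Sxy/Sxx = 4.015/1.6475 = 2.437026
a = ȳ − b·x̄ = 6.75 − 2.437026·2.025 = 1.815023
ŷ(1.3) = a + b·1.3 = 1.815023 + 2.437026·1.3 = 4.983156

4.98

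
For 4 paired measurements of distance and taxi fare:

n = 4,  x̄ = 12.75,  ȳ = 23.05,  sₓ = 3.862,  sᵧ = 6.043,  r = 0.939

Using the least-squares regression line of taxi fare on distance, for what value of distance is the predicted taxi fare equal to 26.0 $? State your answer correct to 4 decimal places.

b = r · sᵧ/sₓ = 0.939 · 6.043/3.862 = 1.469285
a = ȳ − b·x̄ = 23.05 − 1.469285·12.75 = 4.316622
Set a + b·x = 26.0: x = (26.0 − 4.316622) / 1.469285 = 14.757780

14.7578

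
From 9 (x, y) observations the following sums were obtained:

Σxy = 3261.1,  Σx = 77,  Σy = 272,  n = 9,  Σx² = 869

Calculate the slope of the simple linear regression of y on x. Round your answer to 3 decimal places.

4.443

Sxx = Σx² − (Σx)²/n = 869 − 658.777778 = 210.222222
Sxy = Σxy − (Σx)(Σy)/n = 3261.1 − 2327.111111 = 933.988889
b = Sxy/Sxx = 933.988889/210.222222 = 4.442865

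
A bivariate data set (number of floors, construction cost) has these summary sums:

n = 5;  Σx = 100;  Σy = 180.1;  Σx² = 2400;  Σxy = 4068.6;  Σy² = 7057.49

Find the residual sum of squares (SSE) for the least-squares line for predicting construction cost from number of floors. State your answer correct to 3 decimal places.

Sxx = Σx² − (Σx)²/n = 2400 − 2000 = 400
Sxy = Σxy − (Σx)(Σy)/n = 4068.6 − 3602 = 466.6
Syy = Σy² − (Σy)²/n = 7057.49 − 6487.202 = 570.288
b = Sxy/Sxx = 466.6/400 = 1.1665
SSE = Syy − b·Sxy = 570.288 − 1.1665·466.6 = 25.9991

25.999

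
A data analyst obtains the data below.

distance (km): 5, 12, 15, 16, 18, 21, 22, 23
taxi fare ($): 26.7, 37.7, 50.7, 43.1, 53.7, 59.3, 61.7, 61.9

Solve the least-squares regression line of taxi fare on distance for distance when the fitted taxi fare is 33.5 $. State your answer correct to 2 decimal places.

n = 8, Σx = 132, Σy = 394.8, Σxy = 7029, Σx² = 2428
Sxx = Σx² − (Σx)²/n = 2428 − 2178 = 250
Sxy = Σxy − (Σx)(Σy)/n = 7029 − 6514.2 = 514.8
b = Sxy/Sxx = 514.8/250 = 2.0592
a = ȳ − b·x̄ = 49.35 − 2.0592·16.5 = 15.3732
Set a + b·x = 33.5: x = (33.5 − 15.3732) / 2.0592 = 8.802836

8.80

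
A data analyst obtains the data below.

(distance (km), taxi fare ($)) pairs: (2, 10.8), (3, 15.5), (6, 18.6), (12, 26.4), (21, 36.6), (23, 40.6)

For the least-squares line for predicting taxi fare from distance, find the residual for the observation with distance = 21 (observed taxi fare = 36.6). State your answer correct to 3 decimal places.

n = 6, Σx = 67, Σy = 148.5, Σxy = 2198.9, Σx² = 1163
Sxx = Σx² − (Σx)²/n = 1163 − 748.166667 = 414.833333
Sxy = Σxy − (Σx)(Σy)/n = 2198.9 − 1658.25 = 540.65
b = Sxy/Sxx = 540.65/414.833333 = 1.303294
a = ȳ − b·x̄ = 24.75 − 1.303294·11.166667 = 10.196545
ŷ(21) = 10.196545 + 1.303294·21 = 37.565729
residual = y − ŷ = 36.6 − 37.565729 = -0.965729

-0.966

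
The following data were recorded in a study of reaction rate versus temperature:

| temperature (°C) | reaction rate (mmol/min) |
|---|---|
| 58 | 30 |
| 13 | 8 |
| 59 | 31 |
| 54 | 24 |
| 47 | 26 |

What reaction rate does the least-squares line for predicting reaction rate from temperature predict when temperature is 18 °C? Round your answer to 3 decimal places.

10.473

n = 5, Σx = 231, Σy = 119, Σxy = 6191, Σx² = 12139
Sxx = Σx² − (Σx)²/n = 12139 − 10672.2 = 1466.8
Sxy = Σxy − (Σx)(Σy)/n = 6191 − 5497.8 = 693.2
b = Sxy/Sxx = 693.2/1466.8 = 0.472593
a = ȳ − b·x̄ = 23.8 − 0.472593·46.2 = 1.966185
ŷ(18) = a + b·18 = 1.966185 + 0.472593·18 = 10.472866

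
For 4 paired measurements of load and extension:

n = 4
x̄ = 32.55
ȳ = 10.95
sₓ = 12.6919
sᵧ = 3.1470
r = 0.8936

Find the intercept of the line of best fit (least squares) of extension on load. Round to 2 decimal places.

3.74

b = r · sᵧ/sₓ = 0.8936 · 3.147/12.6919 = 0.221571
a = ȳ − b·x̄ = 10.95 − 0.221571·32.55 = 3.737858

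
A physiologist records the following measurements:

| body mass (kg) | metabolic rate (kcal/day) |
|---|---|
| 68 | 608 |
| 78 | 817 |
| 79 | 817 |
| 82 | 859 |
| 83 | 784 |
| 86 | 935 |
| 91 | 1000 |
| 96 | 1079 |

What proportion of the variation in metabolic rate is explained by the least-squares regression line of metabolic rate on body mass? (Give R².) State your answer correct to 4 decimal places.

0.9405

n = 8, Σx = 663, Σy = 6899, Σxy = 580117, Σx² = 55455, Σy² = 6095645
Sxx = Σx² − (Σx)²/n = 55455 − 54946.125 = 508.875
Sxy = Σxy − (Σx)(Σy)/n = 580117 − 571754.625 = 8362.375
Syy = Σy² − (Σy)²/n = 6095645 − 5949525.125 = 146119.875
R² = Sxy²/(Sxx·Syy) = (8362.375)²/(508.875·146119.875) = 0.940457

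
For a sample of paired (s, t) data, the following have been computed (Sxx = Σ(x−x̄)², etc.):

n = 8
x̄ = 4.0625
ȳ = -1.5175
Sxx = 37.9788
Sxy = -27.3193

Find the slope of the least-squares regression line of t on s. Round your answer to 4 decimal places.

b = Sxy/Sxx = -27.3193/37.9788 = -0.719330

-0.7193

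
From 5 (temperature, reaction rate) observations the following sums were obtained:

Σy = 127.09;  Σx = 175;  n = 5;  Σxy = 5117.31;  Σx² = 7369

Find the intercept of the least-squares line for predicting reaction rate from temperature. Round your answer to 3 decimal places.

6.591

Sxx = Σx² − (Σx)²/n = 7369 − 6125 = 1244
Sxy = Σxy − (Σx)(Σy)/n = 5117.31 − 4448.15 = 669.16
b = Sxy/Sxx = 669.16/1244 = 0.537910
a = ȳ − b·x̄ = 25.418 − 0.537910·35 = 6.591151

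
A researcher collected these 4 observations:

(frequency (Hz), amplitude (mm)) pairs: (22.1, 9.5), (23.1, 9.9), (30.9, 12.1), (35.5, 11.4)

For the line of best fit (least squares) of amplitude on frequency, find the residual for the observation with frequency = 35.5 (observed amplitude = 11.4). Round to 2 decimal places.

n = 4, Σx = 111.6, Σy = 42.9, Σxy = 1217.23, Σx² = 3237.08
Sxx = Σx² − (Σx)²/n = 3237.08 − 3113.64 = 123.44
Sxy = Σxy − (Σx)(Σy)/n = 1217.23 − 1196.91 = 20.32
b = Sxy/Sxx = 20.32/123.44 = 0.164614
a = ȳ − b·x̄ = 10.725 − 0.164614·27.9 = 6.132259
ŷ(35.5) = 6.132259 + 0.164614·35.5 = 11.976069
residual = y − ŷ = 11.4 − 11.976069 = -0.576069

-0.58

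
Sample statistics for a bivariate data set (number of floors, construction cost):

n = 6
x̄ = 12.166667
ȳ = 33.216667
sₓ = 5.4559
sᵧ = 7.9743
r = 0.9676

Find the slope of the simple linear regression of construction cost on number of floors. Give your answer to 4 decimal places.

b = r · sᵧ/sₓ = 0.9676 · 7.9743/5.4559 = 1.414236

1.4142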